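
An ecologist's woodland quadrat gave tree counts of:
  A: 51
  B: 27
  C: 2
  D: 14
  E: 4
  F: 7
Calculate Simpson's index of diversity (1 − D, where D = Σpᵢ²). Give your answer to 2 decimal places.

Total N = 51+27+2+14+4+7 = 105, so the proportions are 0.4857, 0.2571, 0.019, 0.1333, 0.0381, 0.0667 (working shown to 4 dp, full precision carried).
D = 0.4857² + 0.2571² + 0.019² + 0.1333² + 0.0381² + 0.0667² = 0.2359 + 0.0661 + 0.0004 + 0.0178 + 0.0015 + 0.0044 = 0.3261.
So 1 − D = 0.6739, i.e. 0.67 to 2 decimal places.

0.67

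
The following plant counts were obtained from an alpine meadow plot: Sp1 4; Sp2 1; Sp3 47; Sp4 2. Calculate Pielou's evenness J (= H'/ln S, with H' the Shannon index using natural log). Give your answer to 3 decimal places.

0.368

Total N = 4+1+47+2 = 54, so the proportions are 0.07407, 0.01852, 0.87037, 0.03704 (working shown to 5 dp, full precision carried).
H' = −Σ pᵢ ln pᵢ = −((-0.19279) + (-0.07387) + (-0.12084) + (-0.12207)) = 0.50957.
With S = 4 species, ln S = 1.38629, so J = 0.50957/1.38629 = 0.36758, i.e. 0.368 to 3 decimal places.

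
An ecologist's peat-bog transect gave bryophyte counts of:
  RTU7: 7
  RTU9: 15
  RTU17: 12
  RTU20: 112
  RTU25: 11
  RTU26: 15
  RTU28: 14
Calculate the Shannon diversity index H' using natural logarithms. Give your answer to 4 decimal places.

1.3737

Total N = 7+15+12+112+11+15+14 = 186, so the proportions are 0.037634, 0.080645, 0.064516, 0.602151, 0.05914, 0.080645, 0.075269 (working shown to 6 dp, full precision carried).
Each pᵢ ln pᵢ term: 0.037634×(-3.279837)=-0.123435, 0.080645×(-2.517696)=-0.203040, 0.064516×(-2.740840)=-0.176828, 0.602151×(-0.507248)=-0.305440, 0.05914×(-2.827851)=-0.167239, 0.080645×(-2.517696)=-0.203040, 0.075269×(-2.586689)=-0.194697.
Sum = -1.373718, so H' = 1.3737.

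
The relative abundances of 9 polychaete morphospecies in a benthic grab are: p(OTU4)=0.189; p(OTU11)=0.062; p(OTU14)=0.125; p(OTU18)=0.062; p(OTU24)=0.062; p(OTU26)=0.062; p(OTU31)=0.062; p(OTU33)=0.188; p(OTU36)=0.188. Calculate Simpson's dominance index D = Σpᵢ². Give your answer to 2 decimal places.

D = 0.189² + 0.062² + 0.125² + 0.062² + 0.062² + 0.062² + 0.062² + 0.188² + 0.188² = 0.0357 + 0.0038 + 0.0156 + 0.0038 + 0.0038 + 0.0038 + 0.0038 + 0.0353 + 0.0353 = 0.1413 (working shown to 4 dp, full precision carried).
To 2 decimal places, D = 0.14.

0.14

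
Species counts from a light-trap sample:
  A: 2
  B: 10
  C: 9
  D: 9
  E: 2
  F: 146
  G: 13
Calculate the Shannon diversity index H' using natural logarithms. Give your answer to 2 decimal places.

Total N = 2+10+9+9+2+146+13 = 191, so the proportions are 0.0105, 0.0524, 0.0471, 0.0471, 0.0105, 0.7644, 0.0681 (working shown to 4 dp, full precision carried).
Each pᵢ ln pᵢ term: 0.0105×(-4.5591)=-0.0477, 0.0524×(-2.9497)=-0.1544, 0.0471×(-3.0550)=-0.1440, 0.0471×(-3.0550)=-0.1440, 0.0105×(-4.5591)=-0.0477, 0.7644×(-0.2687)=-0.2054, 0.0681×(-2.6873)=-0.1829.
Sum = -0.9261, so H' = 0.93.

0.93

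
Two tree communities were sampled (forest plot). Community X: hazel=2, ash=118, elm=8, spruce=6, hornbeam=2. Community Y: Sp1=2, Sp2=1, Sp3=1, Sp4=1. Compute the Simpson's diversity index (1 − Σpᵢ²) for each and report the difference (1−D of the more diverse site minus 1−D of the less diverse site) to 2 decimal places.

0.48

Community X: N=136, proportions 0.0147, 0.8676, 0.0588, 0.0441, 0.0147, giving 1−D = 0.2413 (working shown to 4 dp, full precision carried).
Community Y: N=5, proportions 0.4, 0.2, 0.2, 0.2, giving 1−D = 0.7200.
Difference = |0.2413 − 0.7200| = 0.4787, i.e. 0.48 to 2 decimal places.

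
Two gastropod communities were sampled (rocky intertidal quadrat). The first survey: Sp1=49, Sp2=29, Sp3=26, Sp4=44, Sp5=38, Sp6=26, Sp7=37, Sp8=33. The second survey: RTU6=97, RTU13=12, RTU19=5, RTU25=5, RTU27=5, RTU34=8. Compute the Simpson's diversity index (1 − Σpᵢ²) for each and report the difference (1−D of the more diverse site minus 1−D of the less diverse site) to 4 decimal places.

0.4251

The first survey: N=282, proportions 0.17375887, 0.10283688, 0.09219858, 0.15602837, 0.13475177, 0.09219858, 0.13120567, 0.11702128, giving 1−D = 0.86881948 (working shown to 8 dp, full precision carried).
The second survey: N=132, proportions 0.73484848, 0.09090909, 0.03787879, 0.03787879, 0.03787879, 0.06060606, giving 1−D = 0.44375574.
Difference = |0.86881948 − 0.44375574| = 0.42506374, i.e. 0.4251 to 4 decimal places.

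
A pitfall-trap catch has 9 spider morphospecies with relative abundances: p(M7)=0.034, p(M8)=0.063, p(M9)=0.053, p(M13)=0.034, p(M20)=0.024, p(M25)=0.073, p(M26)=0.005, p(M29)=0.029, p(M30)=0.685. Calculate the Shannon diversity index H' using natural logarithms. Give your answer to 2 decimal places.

1.23

Each pᵢ ln pᵢ term (working shown to 4 dp, full precision carried): 0.034×(-3.3814)=-0.1150, 0.063×(-2.7646)=-0.1742, 0.053×(-2.9375)=-0.1557, 0.034×(-3.3814)=-0.1150, 0.024×(-3.7297)=-0.0895, 0.073×(-2.6173)=-0.1911, 0.005×(-5.2983)=-0.0265, 0.029×(-3.5405)=-0.1027, 0.685×(-0.3783)=-0.2592.
Sum = -1.2287, so H' = 1.23.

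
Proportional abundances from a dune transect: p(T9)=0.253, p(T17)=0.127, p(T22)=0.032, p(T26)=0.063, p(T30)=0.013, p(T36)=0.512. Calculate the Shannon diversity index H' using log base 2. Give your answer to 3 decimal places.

Each pᵢ log₂ pᵢ term (working shown to 5 dp, full precision carried): 0.253×(-1.98279)=-0.50165, 0.127×(-2.97710)=-0.37809, 0.032×(-4.96578)=-0.15891, 0.063×(-3.98850)=-0.25128, 0.013×(-6.26534)=-0.08145, 0.512×(-0.96578)=-0.49448.
Sum = -1.86585, so H' = 1.866.

1.866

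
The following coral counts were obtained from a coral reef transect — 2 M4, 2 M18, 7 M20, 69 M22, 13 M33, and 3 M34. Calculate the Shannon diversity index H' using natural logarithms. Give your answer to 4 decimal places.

0.9686

Total N = 2+2+7+69+13+3 = 96, so the proportions are 0.020833, 0.020833, 0.072917, 0.71875, 0.135417, 0.03125 (working shown to 6 dp, full precision carried).
Each pᵢ ln pᵢ term: 0.020833×(-3.871201)=-0.080650, 0.020833×(-3.871201)=-0.080650, 0.072917×(-2.618438)=-0.190928, 0.71875×(-0.330242)=-0.237361, 0.135417×(-1.999399)=-0.270752, 0.03125×(-3.465736)=-0.108304.
Sum = -0.968645, so H' = 0.9686.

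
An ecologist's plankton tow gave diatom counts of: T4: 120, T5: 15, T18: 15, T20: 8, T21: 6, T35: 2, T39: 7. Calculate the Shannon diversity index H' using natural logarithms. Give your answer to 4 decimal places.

1.1178

Total N = 120+15+15+8+6+2+7 = 173, so the proportions are 0.693642, 0.086705, 0.086705, 0.046243, 0.034682, 0.011561, 0.040462 (working shown to 6 dp, full precision carried).
Each pᵢ ln pᵢ term: 0.693642×(-0.365800)=-0.253734, 0.086705×(-2.445241)=-0.212015, 0.086705×(-2.445241)=-0.212015, 0.046243×(-3.073850)=-0.142143, 0.034682×(-3.361532)=-0.116585, 0.011561×(-4.460144)=-0.051562, 0.040462×(-3.207381)=-0.129778.
Sum = -1.117833, so H' = 1.1178.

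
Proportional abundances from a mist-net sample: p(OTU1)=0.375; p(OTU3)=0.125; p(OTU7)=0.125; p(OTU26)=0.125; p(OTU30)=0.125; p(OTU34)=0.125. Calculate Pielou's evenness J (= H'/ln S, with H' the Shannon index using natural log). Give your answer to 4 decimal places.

0.9306

H' = −Σ pᵢ ln pᵢ = −((-0.367811) + (-0.259930) + (-0.259930) + (-0.259930) + (-0.259930) + (-0.259930)) = 1.667462 (working shown to 6 dp, full precision carried).
With S = 6 species, ln S = 1.791759, so J = 1.667462/1.791759 = 0.930628, i.e. 0.9306 to 4 decimal places.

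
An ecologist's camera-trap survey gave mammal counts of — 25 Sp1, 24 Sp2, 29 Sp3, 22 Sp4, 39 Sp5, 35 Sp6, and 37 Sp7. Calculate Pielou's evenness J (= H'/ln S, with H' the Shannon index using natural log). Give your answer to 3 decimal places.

0.989

Total N = 25+24+29+22+39+35+37 = 211, so the proportions are 0.11848, 0.11374, 0.13744, 0.10427, 0.18483, 0.16588, 0.17536 (working shown to 5 dp, full precision carried).
H' = −Σ pᵢ ln pᵢ = −((-0.25272) + (-0.24726) + (-0.27276) + (-0.23572) + (-0.31205) + (-0.29800) + (-0.30528)) = 1.92380.
With S = 7 species, ln S = 1.94591, so J = 1.92380/1.94591 = 0.98864, i.e. 0.989 to 3 decimal places.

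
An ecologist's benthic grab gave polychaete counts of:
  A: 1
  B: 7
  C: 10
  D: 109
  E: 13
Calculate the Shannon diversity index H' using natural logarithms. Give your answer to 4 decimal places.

0.7892

Total N = 1+7+10+109+13 = 140, so the proportions are 0.007143, 0.05, 0.071429, 0.778571, 0.092857 (working shown to 6 dp, full precision carried).
Each pᵢ ln pᵢ term: 0.007143×(-4.941642)=-0.035297, 0.05×(-2.995732)=-0.149787, 0.071429×(-2.639057)=-0.188504, 0.778571×(-0.250295)=-0.194872, 0.092857×(-2.376693)=-0.220693.
Sum = -0.789153, so H' = 0.7892.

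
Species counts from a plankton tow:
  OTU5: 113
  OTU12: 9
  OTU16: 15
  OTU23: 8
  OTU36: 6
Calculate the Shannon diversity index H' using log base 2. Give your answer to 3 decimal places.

1.296

Total N = 113+9+15+8+6 = 151, so the proportions are 0.74834, 0.0596, 0.09934, 0.05298, 0.03974 (working shown to 5 dp, full precision carried).
Each pᵢ log₂ pᵢ term: 0.74834×(-0.41823)=-0.31298, 0.0596×(-4.06848)=-0.24249, 0.09934×(-3.33151)=-0.33095, 0.05298×(-4.23840)=-0.22455, 0.03974×(-4.65344)=-0.18490.
Sum = -1.29587, so H' = 1.296.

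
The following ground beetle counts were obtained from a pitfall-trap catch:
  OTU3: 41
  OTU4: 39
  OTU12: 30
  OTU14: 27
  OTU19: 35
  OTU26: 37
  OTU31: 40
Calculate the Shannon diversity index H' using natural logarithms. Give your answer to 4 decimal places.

1.9361

Total N = 41+39+30+27+35+37+40 = 249, so the proportions are 0.164659, 0.156627, 0.120482, 0.108434, 0.140562, 0.148594, 0.160643 (working shown to 6 dp, full precision carried).
Each pᵢ ln pᵢ term: 0.164659×(-1.803881)=-0.297025, 0.156627×(-1.853891)=-0.290369, 0.120482×(-2.116256)=-0.254971, 0.108434×(-2.221616)=-0.240898, 0.140562×(-1.962105)=-0.275798, 0.148594×(-1.906535)=-0.283300, 0.160643×(-1.828573)=-0.293747.
Sum = -1.936107, so H' = 1.9361.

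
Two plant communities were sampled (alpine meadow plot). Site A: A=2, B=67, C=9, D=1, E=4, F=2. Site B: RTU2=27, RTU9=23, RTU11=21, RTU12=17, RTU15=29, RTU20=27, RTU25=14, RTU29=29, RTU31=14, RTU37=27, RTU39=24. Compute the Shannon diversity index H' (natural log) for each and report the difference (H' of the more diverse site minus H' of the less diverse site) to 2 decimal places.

1.57

Site A: N=85, proportions 0.02353, 0.78824, 0.10588, 0.01176, 0.04706, 0.02353, giving H' = 0.79786 (working shown to 5 dp, full precision carried).
Site B: N=252, proportions 0.10714, 0.09127, 0.08333, 0.06746, 0.11508, 0.10714, 0.05556, 0.11508, 0.05556, 0.10714, 0.09524, giving H' = 2.36812.
Difference = |0.79786 − 2.36812| = 1.57026, i.e. 1.57 to 2 decimal places.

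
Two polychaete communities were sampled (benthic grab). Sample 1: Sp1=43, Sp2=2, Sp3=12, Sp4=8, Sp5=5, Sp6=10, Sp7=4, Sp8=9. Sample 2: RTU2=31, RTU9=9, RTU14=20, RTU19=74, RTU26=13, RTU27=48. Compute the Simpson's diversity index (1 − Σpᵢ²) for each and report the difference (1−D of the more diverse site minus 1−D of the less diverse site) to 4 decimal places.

0.0170

Sample 1: N=93, proportions 0.462366, 0.021505, 0.129032, 0.086022, 0.053763, 0.107527, 0.043011, 0.096774, giving 1−D = 0.736039 (working shown to 6 dp, full precision carried).
Sample 2: N=195, proportions 0.158974, 0.046154, 0.102564, 0.379487, 0.066667, 0.246154, giving 1−D = 0.753031.
Difference = |0.736039 − 0.753031| = 0.016992, i.e. 0.0170 to 4 decimal places.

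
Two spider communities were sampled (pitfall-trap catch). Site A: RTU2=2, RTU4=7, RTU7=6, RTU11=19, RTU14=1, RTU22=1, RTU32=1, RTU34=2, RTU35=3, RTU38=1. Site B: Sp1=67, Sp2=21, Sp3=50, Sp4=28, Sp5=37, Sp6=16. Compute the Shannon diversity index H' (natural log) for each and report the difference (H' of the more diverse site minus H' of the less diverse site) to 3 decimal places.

Site A: N=43, proportions 0.046512, 0.162791, 0.139535, 0.44186, 0.023256, 0.023256, 0.023256, 0.046512, 0.069767, 0.023256, giving H' = 1.752254 (working shown to 6 dp, full precision carried).
Site B: N=219, proportions 0.305936, 0.09589, 0.228311, 0.127854, 0.16895, 0.073059, giving H' = 1.678946.
Difference = |1.752254 − 1.678946| = 0.073308, i.e. 0.073 to 3 decimal places.

0.073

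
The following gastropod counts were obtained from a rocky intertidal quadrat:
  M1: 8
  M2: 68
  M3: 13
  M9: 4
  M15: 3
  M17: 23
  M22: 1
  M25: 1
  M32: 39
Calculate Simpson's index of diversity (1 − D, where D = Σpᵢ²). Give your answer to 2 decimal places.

0.73

Total N = 8+68+13+4+3+23+1+1+39 = 160, so the proportions are 0.05, 0.425, 0.0813, 0.025, 0.0187, 0.1437, 0.0063, 0.0063, 0.2437 (working shown to 4 dp, full precision carried).
D = 0.05² + 0.425² + 0.0813² + 0.025² + 0.0187² + 0.1437² + 0.0063² + 0.0063² + 0.2437² = 0.0025 + 0.1806 + 0.0066 + 0.0006 + 0.0004 + 0.0207 + 0.0000 + 0.0000 + 0.0594 = 0.2709.
So 1 − D = 0.7291, i.e. 0.73 to 2 decimal places.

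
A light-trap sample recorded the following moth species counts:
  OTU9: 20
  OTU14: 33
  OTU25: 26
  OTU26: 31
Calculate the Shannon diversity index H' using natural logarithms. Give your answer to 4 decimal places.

1.3690

Total N = 20+33+26+31 = 110, so the proportions are 0.181818, 0.3, 0.236364, 0.281818 (working shown to 6 dp, full precision carried).
Each pᵢ ln pᵢ term: 0.181818×(-1.704748)=-0.309954, 0.3×(-1.203973)=-0.361192, 0.236364×(-1.442384)=-0.340927, 0.281818×(-1.266493)=-0.356921.
Sum = -1.368994, so H' = 1.3690.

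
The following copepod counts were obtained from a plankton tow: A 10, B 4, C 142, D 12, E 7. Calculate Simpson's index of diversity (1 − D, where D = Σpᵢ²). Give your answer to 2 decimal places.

0.33

Total N = 10+4+142+12+7 = 175, so the proportions are 0.0571, 0.0229, 0.8114, 0.0686, 0.04 (working shown to 4 dp, full precision carried).
D = 0.0571² + 0.0229² + 0.8114² + 0.0686² + 0.04² = 0.0033 + 0.0005 + 0.6584 + 0.0047 + 0.0016 = 0.6685.
So 1 − D = 0.3315, i.e. 0.33 to 2 decimal places.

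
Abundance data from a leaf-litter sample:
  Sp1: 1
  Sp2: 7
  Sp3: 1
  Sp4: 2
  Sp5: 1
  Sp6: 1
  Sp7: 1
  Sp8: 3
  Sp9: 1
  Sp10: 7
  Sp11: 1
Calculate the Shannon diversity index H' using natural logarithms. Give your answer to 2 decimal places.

Total N = 1+7+1+2+1+1+1+3+1+7+1 = 26, so the proportions are 0.0385, 0.2692, 0.0385, 0.0769, 0.0385, 0.0385, 0.0385, 0.1154, 0.0385, 0.2692, 0.0385 (working shown to 4 dp, full precision carried).
Each pᵢ ln pᵢ term: 0.0385×(-3.2581)=-0.1253, 0.2692×(-1.3122)=-0.3533, 0.0385×(-3.2581)=-0.1253, 0.0769×(-2.5649)=-0.1973, 0.0385×(-3.2581)=-0.1253, 0.0385×(-3.2581)=-0.1253, 0.0385×(-3.2581)=-0.1253, 0.1154×(-2.1595)=-0.2492, 0.0385×(-3.2581)=-0.1253, 0.2692×(-1.3122)=-0.3533, 0.0385×(-3.2581)=-0.1253.
Sum = -2.0302, so H' = 2.03.

2.03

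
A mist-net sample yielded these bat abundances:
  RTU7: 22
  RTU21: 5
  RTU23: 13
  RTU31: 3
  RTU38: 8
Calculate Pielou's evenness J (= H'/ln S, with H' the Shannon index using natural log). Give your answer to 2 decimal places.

0.87

Total N = 22+5+13+3+8 = 51, so the proportions are 0.4314, 0.098, 0.2549, 0.0588, 0.1569 (working shown to 4 dp, full precision carried).
H' = −Σ pᵢ ln pᵢ = −((-0.3627) + (-0.2277) + (-0.3484) + (-0.1667) + (-0.2906)) = 1.3960.
With S = 5 species, ln S = 1.6094, so J = 1.3960/1.6094 = 0.8674, i.e. 0.87 to 2 decimal places.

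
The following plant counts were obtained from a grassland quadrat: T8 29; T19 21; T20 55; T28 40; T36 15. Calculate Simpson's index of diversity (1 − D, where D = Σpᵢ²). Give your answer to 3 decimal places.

0.760

Total N = 29+21+55+40+15 = 160, so the proportions are 0.18125, 0.13125, 0.34375, 0.25, 0.09375 (working shown to 5 dp, full precision carried).
D = 0.18125² + 0.13125² + 0.34375² + 0.25² + 0.09375² = 0.03285 + 0.01723 + 0.11816 + 0.06250 + 0.00879 = 0.23953.
So 1 − D = 0.76047, i.e. 0.760 to 3 decimal places.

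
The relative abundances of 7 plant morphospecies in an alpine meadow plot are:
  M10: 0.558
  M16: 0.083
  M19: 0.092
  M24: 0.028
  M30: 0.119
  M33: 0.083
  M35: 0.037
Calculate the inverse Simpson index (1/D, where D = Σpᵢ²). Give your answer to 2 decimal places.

D = 0.558² + 0.083² + 0.092² + 0.028² + 0.119² + 0.083² + 0.037² = 0.31136 + 0.00689 + 0.00846 + 0.00078 + 0.01416 + 0.00689 + 0.00137 = 0.34992 (working shown to 5 dp, full precision carried).
So 1/D = 2.8578, i.e. 2.86 to 2 decimal places.

2.86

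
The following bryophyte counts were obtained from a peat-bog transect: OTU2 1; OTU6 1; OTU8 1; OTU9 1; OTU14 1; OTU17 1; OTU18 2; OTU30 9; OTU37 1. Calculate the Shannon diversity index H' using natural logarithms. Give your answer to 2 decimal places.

1.71

Total N = 1+1+1+1+1+1+2+9+1 = 18, so the proportions are 0.0556, 0.0556, 0.0556, 0.0556, 0.0556, 0.0556, 0.1111, 0.5, 0.0556 (working shown to 4 dp, full precision carried).
Each pᵢ ln pᵢ term: 0.0556×(-2.8904)=-0.1606, 0.0556×(-2.8904)=-0.1606, 0.0556×(-2.8904)=-0.1606, 0.0556×(-2.8904)=-0.1606, 0.0556×(-2.8904)=-0.1606, 0.0556×(-2.8904)=-0.1606, 0.1111×(-2.1972)=-0.2441, 0.5×(-0.6931)=-0.3466, 0.0556×(-2.8904)=-0.1606.
Sum = -1.7147, so H' = 1.71.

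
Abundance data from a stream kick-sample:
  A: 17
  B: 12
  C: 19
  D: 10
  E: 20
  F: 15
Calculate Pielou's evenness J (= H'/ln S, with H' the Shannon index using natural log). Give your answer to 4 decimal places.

Total N = 17+12+19+10+20+15 = 93, so the proportions are 0.182796, 0.129032, 0.204301, 0.107527, 0.215054, 0.16129 (working shown to 6 dp, full precision carried).
H' = −Σ pᵢ ln pᵢ = −((-0.310640) + (-0.264218) + (-0.324463) + (-0.239786) + (-0.330509) + (-0.294282)) = 1.763900.
With S = 6 species, ln S = 1.791759, so J = 1.763900/1.791759 = 0.984451, i.e. 0.9845 to 4 decimal places.

0.9845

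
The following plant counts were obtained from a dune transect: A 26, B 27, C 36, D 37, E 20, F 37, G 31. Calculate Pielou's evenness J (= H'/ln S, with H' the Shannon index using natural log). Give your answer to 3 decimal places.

Total N = 26+27+36+37+20+37+31 = 214, so the proportions are 0.1215, 0.12617, 0.16822, 0.1729, 0.09346, 0.1729, 0.14486 (working shown to 5 dp, full precision carried).
H' = −Σ pᵢ ln pᵢ = −((-0.25610) + (-0.26119) + (-0.29985) + (-0.30344) + (-0.22152) + (-0.30344) + (-0.27987)) = 1.92541.
With S = 7 species, ln S = 1.94591, so J = 1.92541/1.94591 = 0.98947, i.e. 0.989 to 3 decimal places.

0.989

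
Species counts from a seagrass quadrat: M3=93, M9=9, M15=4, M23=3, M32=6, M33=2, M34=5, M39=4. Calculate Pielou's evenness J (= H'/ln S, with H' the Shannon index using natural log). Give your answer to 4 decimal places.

0.5095

Total N = 93+9+4+3+6+2+5+4 = 126, so the proportions are 0.738095, 0.071429, 0.031746, 0.02381, 0.047619, 0.015873, 0.039683, 0.031746 (working shown to 6 dp, full precision carried).
H' = −Σ pᵢ ln pᵢ = −((-0.224147) + (-0.188504) + (-0.109523) + (-0.088992) + (-0.144977) + (-0.065764) + (-0.128049) + (-0.109523)) = 1.059480.
With S = 8 species, ln S = 2.079442, so J = 1.059480/2.079442 = 0.509502, i.e. 0.5095 to 4 decimal places.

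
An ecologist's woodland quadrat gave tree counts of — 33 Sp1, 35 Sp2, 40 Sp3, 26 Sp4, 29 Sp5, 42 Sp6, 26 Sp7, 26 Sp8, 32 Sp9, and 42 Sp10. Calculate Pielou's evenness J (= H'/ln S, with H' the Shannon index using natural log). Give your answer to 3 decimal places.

0.993

Total N = 33+35+40+26+29+42+26+26+32+42 = 331, so the proportions are 0.0997, 0.10574, 0.12085, 0.07855, 0.08761, 0.12689, 0.07855, 0.07855, 0.09668, 0.12689 (working shown to 5 dp, full precision carried).
H' = −Σ pᵢ ln pᵢ = −((-0.22986) + (-0.23757) + (-0.25538) + (-0.19983) + (-0.21332) + (-0.26195) + (-0.19983) + (-0.19983) + (-0.22587) + (-0.26195)) = 2.28542.
With S = 10 species, ln S = 2.30259, so J = 2.28542/2.30259 = 0.99254, i.e. 0.993 to 3 decimal places.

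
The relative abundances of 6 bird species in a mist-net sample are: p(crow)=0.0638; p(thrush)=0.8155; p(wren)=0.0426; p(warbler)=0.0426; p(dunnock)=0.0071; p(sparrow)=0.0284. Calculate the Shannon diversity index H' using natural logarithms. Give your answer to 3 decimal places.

Each pᵢ ln pᵢ term (working shown to 5 dp, full precision carried): 0.0638×(-2.75200)=-0.17558, 0.8155×(-0.20395)=-0.16632, 0.0426×(-3.15590)=-0.13444, 0.0426×(-3.15590)=-0.13444, 0.0071×(-4.94766)=-0.03513, 0.0284×(-3.56137)=-0.10114.
Sum = -0.74706, so H' = 0.747.

0.747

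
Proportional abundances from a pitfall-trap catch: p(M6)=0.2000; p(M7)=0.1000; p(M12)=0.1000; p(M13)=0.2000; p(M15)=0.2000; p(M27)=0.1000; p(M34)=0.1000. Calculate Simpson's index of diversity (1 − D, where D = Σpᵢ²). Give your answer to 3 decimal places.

D = 0.2² + 0.1² + 0.1² + 0.2² + 0.2² + 0.1² + 0.1² = 0.04000 + 0.01000 + 0.01000 + 0.04000 + 0.04000 + 0.01000 + 0.01000 = 0.16000 (working shown to 5 dp, full precision carried).
So 1 − D = 0.84000, i.e. 0.840 to 3 decimal places.

0.840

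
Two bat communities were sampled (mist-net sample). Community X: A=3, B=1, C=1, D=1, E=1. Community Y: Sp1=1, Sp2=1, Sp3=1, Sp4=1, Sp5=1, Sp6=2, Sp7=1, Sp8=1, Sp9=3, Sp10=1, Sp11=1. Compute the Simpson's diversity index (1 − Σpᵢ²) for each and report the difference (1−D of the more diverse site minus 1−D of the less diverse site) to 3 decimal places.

Community X: N=7, proportions 0.428571, 0.142857, 0.142857, 0.142857, 0.142857, giving 1−D = 0.734694 (working shown to 6 dp, full precision carried).
Community Y: N=14, proportions 0.071429, 0.071429, 0.071429, 0.071429, 0.071429, 0.142857, 0.071429, 0.071429, 0.214286, 0.071429, 0.071429, giving 1−D = 0.887755.
Difference = |0.734694 − 0.887755| = 0.153061, i.e. 0.153 to 3 decimal places.

0.153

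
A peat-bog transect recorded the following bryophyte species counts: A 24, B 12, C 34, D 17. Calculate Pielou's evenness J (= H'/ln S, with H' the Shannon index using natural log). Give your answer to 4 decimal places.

Total N = 24+12+34+17 = 87, so the proportions are 0.275862, 0.137931, 0.390805, 0.195402 (working shown to 6 dp, full precision carried).
H' = −Σ pᵢ ln pᵢ = −((-0.355270) + (-0.273242) + (-0.367180) + (-0.319032)) = 1.314724.
With S = 4 species, ln S = 1.386294, so J = 1.314724/1.386294 = 0.948373, i.e. 0.9484 to 4 decimal places.

0.9484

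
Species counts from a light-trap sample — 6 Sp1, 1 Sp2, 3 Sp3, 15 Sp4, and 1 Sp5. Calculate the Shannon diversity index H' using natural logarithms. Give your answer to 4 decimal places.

1.1555

Total N = 6+1+3+15+1 = 26, so the proportions are 0.230769, 0.038462, 0.115385, 0.576923, 0.038462 (working shown to 6 dp, full precision carried).
Each pᵢ ln pᵢ term: 0.230769×(-1.466337)=-0.338385, 0.038462×(-3.258097)=-0.125311, 0.115385×(-2.159484)=-0.249171, 0.576923×(-0.550046)=-0.317334, 0.038462×(-3.258097)=-0.125311.
Sum = -1.155514, so H' = 1.1555.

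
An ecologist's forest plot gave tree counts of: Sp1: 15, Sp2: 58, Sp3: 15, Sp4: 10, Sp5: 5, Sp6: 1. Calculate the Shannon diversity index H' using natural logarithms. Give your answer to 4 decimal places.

Total N = 15+58+15+10+5+1 = 104, so the proportions are 0.144231, 0.557692, 0.144231, 0.096154, 0.048077, 0.009615 (working shown to 6 dp, full precision carried).
Each pᵢ ln pᵢ term: 0.144231×(-1.936341)=-0.279280, 0.557692×(-0.583948)=-0.325663, 0.144231×(-1.936341)=-0.279280, 0.096154×(-2.341806)=-0.225174, 0.048077×(-3.034953)=-0.145911, 0.009615×(-4.644391)=-0.044658.
Sum = -1.299966, so H' = 1.3000.

1.3000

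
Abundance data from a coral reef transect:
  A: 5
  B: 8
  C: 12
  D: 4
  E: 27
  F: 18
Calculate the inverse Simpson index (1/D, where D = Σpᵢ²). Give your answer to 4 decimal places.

4.2058

Total N = 5+8+12+4+27+18 = 74, so the proportions are 0.06756757, 0.10810811, 0.16216216, 0.05405405, 0.36486486, 0.24324324 (working shown to 8 dp, full precision carried).
D = 0.06756757² + 0.10810811² + 0.16216216² + 0.05405405² + 0.36486486² + 0.24324324² = 0.00456538 + 0.01168736 + 0.02629657 + 0.00292184 + 0.13312637 + 0.05916728 = 0.23776479.
So 1/D = 4.205837, i.e. 4.2058 to 4 decimal places.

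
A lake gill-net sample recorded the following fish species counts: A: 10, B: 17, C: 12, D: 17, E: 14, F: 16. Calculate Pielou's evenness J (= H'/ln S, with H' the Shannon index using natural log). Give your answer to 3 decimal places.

Total N = 10+17+12+17+14+16 = 86, so the proportions are 0.11628, 0.19767, 0.13953, 0.19767, 0.16279, 0.18605 (working shown to 5 dp, full precision carried).
H' = −Σ pᵢ ln pᵢ = −((-0.25020) + (-0.32046) + (-0.27481) + (-0.32046) + (-0.29551) + (-0.31289)) = 1.77432.
With S = 6 species, ln S = 1.79176, so J = 1.77432/1.79176 = 0.99027, i.e. 0.990 to 3 decimal places.

0.990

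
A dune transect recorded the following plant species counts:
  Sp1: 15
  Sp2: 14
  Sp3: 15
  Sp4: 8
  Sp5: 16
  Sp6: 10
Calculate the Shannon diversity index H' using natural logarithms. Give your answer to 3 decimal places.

1.764

Total N = 15+14+15+8+16+10 = 78, so the proportions are 0.19231, 0.17949, 0.19231, 0.10256, 0.20513, 0.12821 (working shown to 5 dp, full precision carried).
Each pᵢ ln pᵢ term: 0.19231×(-1.64866)=-0.31705, 0.17949×(-1.71765)=-0.30830, 0.19231×(-1.64866)=-0.31705, 0.10256×(-2.27727)=-0.23357, 0.20513×(-1.58412)=-0.32495, 0.12821×(-2.05412)=-0.26335.
Sum = -1.76426, so H' = 1.764.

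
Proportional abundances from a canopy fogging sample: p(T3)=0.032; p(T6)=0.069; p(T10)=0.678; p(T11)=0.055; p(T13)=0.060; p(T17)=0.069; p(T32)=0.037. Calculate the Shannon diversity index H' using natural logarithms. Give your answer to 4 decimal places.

1.1929

Each pᵢ ln pᵢ term (working shown to 6 dp, full precision carried): 0.032×(-3.442019)=-0.110145, 0.069×(-2.673649)=-0.184482, 0.678×(-0.388608)=-0.263476, 0.055×(-2.900422)=-0.159523, 0.06×(-2.813411)=-0.168805, 0.069×(-2.673649)=-0.184482, 0.037×(-3.296837)=-0.121983.
Sum = -1.192895, so H' = 1.1929.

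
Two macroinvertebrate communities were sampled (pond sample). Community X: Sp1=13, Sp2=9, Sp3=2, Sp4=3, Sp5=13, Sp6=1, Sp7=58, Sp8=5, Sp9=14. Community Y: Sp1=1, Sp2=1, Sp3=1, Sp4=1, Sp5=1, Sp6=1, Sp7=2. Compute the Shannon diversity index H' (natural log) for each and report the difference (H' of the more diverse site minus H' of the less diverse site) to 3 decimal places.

0.285

Community X: N=118, proportions 0.1101695, 0.0762712, 0.0169492, 0.0254237, 0.1101695, 0.0084746, 0.4915254, 0.0423729, 0.1186441, giving H' = 1.6211463 (working shown to 7 dp, full precision carried).
Community Y: N=8, proportions 0.125, 0.125, 0.125, 0.125, 0.125, 0.125, 0.25, giving H' = 1.9061547.
Difference = |1.6211463 − 1.9061547| = 0.2850084, i.e. 0.285 to 3 decimal places.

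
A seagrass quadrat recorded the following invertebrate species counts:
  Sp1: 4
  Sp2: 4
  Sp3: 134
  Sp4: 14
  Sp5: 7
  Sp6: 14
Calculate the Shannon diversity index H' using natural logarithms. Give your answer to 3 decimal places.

0.911

Total N = 4+4+134+14+7+14 = 177, so the proportions are 0.0226, 0.0226, 0.75706, 0.0791, 0.03955, 0.0791 (working shown to 5 dp, full precision carried).
Each pᵢ ln pᵢ term: 0.0226×(-3.78986)=-0.08565, 0.0226×(-3.78986)=-0.08565, 0.75706×(-0.27831)=-0.21070, 0.0791×(-2.53709)=-0.20067, 0.03955×(-3.23024)=-0.12775, 0.0791×(-2.53709)=-0.20067.
Sum = -0.91109, so H' = 0.911.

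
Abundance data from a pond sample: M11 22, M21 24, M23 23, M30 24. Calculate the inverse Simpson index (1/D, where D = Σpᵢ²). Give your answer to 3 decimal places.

3.995

Total N = 22+24+23+24 = 93, so the proportions are 0.2365591, 0.2580645, 0.2473118, 0.2580645 (working shown to 7 dp, full precision carried).
D = 0.2365591² + 0.2580645² + 0.2473118² + 0.2580645² = 0.0559602 + 0.0665973 + 0.0611631 + 0.0665973 = 0.2503180.
So 1/D = 3.99492, i.e. 3.995 to 3 decimal places.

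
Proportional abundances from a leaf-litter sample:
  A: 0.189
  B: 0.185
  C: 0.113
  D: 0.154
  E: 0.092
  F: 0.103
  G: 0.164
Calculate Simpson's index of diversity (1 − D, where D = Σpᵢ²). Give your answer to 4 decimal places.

D = 0.189² + 0.185² + 0.113² + 0.154² + 0.092² + 0.103² + 0.164² = 0.035721 + 0.034225 + 0.012769 + 0.023716 + 0.008464 + 0.010609 + 0.026896 = 0.152400 (working shown to 6 dp, full precision carried).
So 1 − D = 0.847600, i.e. 0.8476 to 4 decimal places.

0.8476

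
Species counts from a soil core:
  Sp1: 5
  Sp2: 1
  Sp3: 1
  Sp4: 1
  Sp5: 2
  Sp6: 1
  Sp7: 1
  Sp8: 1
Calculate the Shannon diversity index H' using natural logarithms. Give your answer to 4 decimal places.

Total N = 5+1+1+1+2+1+1+1 = 13, so the proportions are 0.384615, 0.076923, 0.076923, 0.076923, 0.153846, 0.076923, 0.076923, 0.076923 (working shown to 6 dp, full precision carried).
Each pᵢ ln pᵢ term: 0.384615×(-0.955511)=-0.367504, 0.076923×(-2.564949)=-0.197304, 0.076923×(-2.564949)=-0.197304, 0.076923×(-2.564949)=-0.197304, 0.153846×(-1.871802)=-0.287970, 0.076923×(-2.564949)=-0.197304, 0.076923×(-2.564949)=-0.197304, 0.076923×(-2.564949)=-0.197304.
Sum = -1.839297, so H' = 1.8393.

1.8393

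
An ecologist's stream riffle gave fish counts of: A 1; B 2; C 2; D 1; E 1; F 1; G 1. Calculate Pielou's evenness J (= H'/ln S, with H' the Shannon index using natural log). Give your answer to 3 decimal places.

0.971

Total N = 1+2+2+1+1+1+1 = 9, so the proportions are 0.11111, 0.22222, 0.22222, 0.11111, 0.11111, 0.11111, 0.11111 (working shown to 5 dp, full precision carried).
H' = −Σ pᵢ ln pᵢ = −((-0.24414) + (-0.33424) + (-0.33424) + (-0.24414) + (-0.24414) + (-0.24414) + (-0.24414)) = 1.88916.
With S = 7 species, ln S = 1.94591, so J = 1.88916/1.94591 = 0.97084, i.e. 0.971 to 3 decimal places.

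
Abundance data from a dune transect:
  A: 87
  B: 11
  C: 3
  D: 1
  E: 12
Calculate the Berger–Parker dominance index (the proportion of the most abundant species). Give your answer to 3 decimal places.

0.763

Total N = 87+11+3+1+12 = 114, so the proportions are 0.76316, 0.09649, 0.02632, 0.00877, 0.10526 (working shown to 5 dp, full precision carried).
The largest proportion is 0.76316, i.e. d = 0.763 to 3 decimal places.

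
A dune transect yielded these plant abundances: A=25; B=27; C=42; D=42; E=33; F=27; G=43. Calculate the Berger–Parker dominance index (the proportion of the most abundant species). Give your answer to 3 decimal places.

0.180

Total N = 25+27+42+42+33+27+43 = 239, so the proportions are 0.1046, 0.11297, 0.17573, 0.17573, 0.13808, 0.11297, 0.17992 (working shown to 5 dp, full precision carried).
The largest proportion is 0.17992, i.e. d = 0.180 to 3 decimal places.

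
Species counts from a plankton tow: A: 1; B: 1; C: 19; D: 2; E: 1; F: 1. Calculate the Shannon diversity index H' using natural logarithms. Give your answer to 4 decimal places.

Total N = 1+1+19+2+1+1 = 25, so the proportions are 0.04, 0.04, 0.76, 0.08, 0.04, 0.04 (working shown to 6 dp, full precision carried).
Each pᵢ ln pᵢ term: 0.04×(-3.218876)=-0.128755, 0.04×(-3.218876)=-0.128755, 0.76×(-0.274437)=-0.208572, 0.08×(-2.525729)=-0.202058, 0.04×(-3.218876)=-0.128755, 0.04×(-3.218876)=-0.128755.
Sum = -0.925650, so H' = 0.9257.

0.9257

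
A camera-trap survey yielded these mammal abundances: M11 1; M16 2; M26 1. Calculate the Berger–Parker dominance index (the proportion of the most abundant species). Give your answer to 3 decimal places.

0.500

Total N = 1+2+1 = 4, so the proportions are 0.25, 0.5, 0.25 (working shown to 5 dp, full precision carried).
The largest proportion is 0.5, i.e. d = 0.500 to 3 decimal places.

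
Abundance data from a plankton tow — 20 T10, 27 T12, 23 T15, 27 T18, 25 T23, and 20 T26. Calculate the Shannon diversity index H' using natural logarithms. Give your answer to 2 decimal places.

1.78

Total N = 20+27+23+27+25+20 = 142, so the proportions are 0.1408, 0.1901, 0.162, 0.1901, 0.1761, 0.1408 (working shown to 4 dp, full precision carried).
Each pᵢ ln pᵢ term: 0.1408×(-1.9601)=-0.2761, 0.1901×(-1.6600)=-0.3156, 0.162×(-1.8203)=-0.2948, 0.1901×(-1.6600)=-0.3156, 0.1761×(-1.7370)=-0.3058, 0.1408×(-1.9601)=-0.2761.
Sum = -1.7840, so H' = 1.78.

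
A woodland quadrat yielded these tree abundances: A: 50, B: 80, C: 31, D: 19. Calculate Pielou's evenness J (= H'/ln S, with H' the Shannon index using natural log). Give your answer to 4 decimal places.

Total N = 50+80+31+19 = 180, so the proportions are 0.277778, 0.444444, 0.172222, 0.105556 (working shown to 6 dp, full precision carried).
H' = −Σ pᵢ ln pᵢ = −((-0.355815) + (-0.360413) + (-0.302934) + (-0.237344)) = 1.256506.
With S = 4 species, ln S = 1.386294, so J = 1.256506/1.386294 = 0.906377, i.e. 0.9064 to 4 decimal places.

0.9064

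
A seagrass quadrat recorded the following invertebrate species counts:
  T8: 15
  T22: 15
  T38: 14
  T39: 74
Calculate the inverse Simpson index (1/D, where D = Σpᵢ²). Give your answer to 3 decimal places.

2.274

Total N = 15+15+14+74 = 118, so the proportions are 0.127119, 0.127119, 0.118644, 0.627119 (working shown to 6 dp, full precision carried).
D = 0.127119² + 0.127119² + 0.118644² + 0.627119² = 0.016159 + 0.016159 + 0.014076 + 0.393278 = 0.439673.
So 1/D = 2.27442, i.e. 2.274 to 3 decimal places.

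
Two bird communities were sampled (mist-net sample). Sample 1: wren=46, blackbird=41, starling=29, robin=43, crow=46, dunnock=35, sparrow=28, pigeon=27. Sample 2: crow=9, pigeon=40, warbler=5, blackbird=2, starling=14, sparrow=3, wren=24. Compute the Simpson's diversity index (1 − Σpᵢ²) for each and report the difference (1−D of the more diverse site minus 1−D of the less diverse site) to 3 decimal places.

Sample 1: N=295, proportions 0.15593, 0.13898, 0.09831, 0.14576, 0.15593, 0.11864, 0.09492, 0.09153, giving 1−D = 0.86968 (working shown to 5 dp, full precision carried).
Sample 2: N=97, proportions 0.09278, 0.41237, 0.05155, 0.02062, 0.14433, 0.03093, 0.24742, giving 1−D = 0.73525.
Difference = |0.86968 − 0.73525| = 0.13443, i.e. 0.134 to 3 decimal places.

0.134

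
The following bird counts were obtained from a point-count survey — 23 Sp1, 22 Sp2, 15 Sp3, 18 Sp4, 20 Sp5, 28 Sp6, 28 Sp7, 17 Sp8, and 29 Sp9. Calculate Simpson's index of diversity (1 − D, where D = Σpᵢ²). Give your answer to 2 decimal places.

0.88

Total N = 23+22+15+18+20+28+28+17+29 = 200, so the proportions are 0.115, 0.11, 0.075, 0.09, 0.1, 0.14, 0.14, 0.085, 0.145 (working shown to 4 dp, full precision carried).
D = 0.115² + 0.11² + 0.075² + 0.09² + 0.1² + 0.14² + 0.14² + 0.085² + 0.145² = 0.0132 + 0.0121 + 0.0056 + 0.0081 + 0.0100 + 0.0196 + 0.0196 + 0.0072 + 0.0210 = 0.1165.
So 1 − D = 0.8835, i.e. 0.88 to 2 decimal places.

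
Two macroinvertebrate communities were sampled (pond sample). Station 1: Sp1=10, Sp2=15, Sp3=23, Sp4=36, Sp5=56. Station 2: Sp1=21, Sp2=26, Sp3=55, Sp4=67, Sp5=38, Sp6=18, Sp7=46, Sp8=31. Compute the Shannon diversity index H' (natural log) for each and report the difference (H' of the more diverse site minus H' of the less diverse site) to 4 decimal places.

0.5496

Station 1: N=140, proportions 0.071429, 0.107143, 0.164286, 0.257143, 0.4, giving H' = 1.440290 (working shown to 6 dp, full precision carried).
Station 2: N=302, proportions 0.069536, 0.086093, 0.182119, 0.221854, 0.125828, 0.059603, 0.152318, 0.102649, giving H' = 1.989933.
Difference = |1.440290 − 1.989933| = 0.549643, i.e. 0.5496 to 4 decimal places.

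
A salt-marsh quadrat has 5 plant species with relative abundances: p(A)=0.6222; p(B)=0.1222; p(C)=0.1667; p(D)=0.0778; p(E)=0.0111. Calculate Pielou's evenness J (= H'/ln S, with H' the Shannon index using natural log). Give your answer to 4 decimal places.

0.6831

H' = −Σ pᵢ ln pᵢ = −((-0.295230) + (-0.256876) + (-0.298653) + (-0.198671) + (-0.049959)) = 1.099389 (working shown to 6 dp, full precision carried).
With S = 5 species, ln S = 1.609438, so J = 1.099389/1.609438 = 0.683089, i.e. 0.6831 to 4 decimal places.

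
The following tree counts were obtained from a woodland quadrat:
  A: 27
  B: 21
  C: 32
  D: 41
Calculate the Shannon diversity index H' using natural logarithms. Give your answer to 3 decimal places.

Total N = 27+21+32+41 = 121, so the proportions are 0.22314, 0.17355, 0.26446, 0.33884 (working shown to 5 dp, full precision carried).
Each pᵢ ln pᵢ term: 0.22314×(-1.49995)=-0.33470, 0.17355×(-1.75127)=-0.30394, 0.26446×(-1.33005)=-0.35175, 0.33884×(-1.08222)=-0.36670.
Sum = -1.35709, so H' = 1.357.

1.357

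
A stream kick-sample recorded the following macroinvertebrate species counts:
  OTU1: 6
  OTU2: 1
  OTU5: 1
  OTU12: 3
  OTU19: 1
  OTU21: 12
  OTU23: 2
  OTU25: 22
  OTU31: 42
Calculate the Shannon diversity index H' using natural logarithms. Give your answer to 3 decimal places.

Total N = 6+1+1+3+1+12+2+22+42 = 90, so the proportions are 0.06667, 0.01111, 0.01111, 0.03333, 0.01111, 0.13333, 0.02222, 0.24444, 0.46667 (working shown to 5 dp, full precision carried).
Each pᵢ ln pᵢ term: 0.06667×(-2.70805)=-0.18054, 0.01111×(-4.49981)=-0.05000, 0.01111×(-4.49981)=-0.05000, 0.03333×(-3.40120)=-0.11337, 0.01111×(-4.49981)=-0.05000, 0.13333×(-2.01490)=-0.26865, 0.02222×(-3.80666)=-0.08459, 0.24444×(-1.40877)=-0.34437, 0.46667×(-0.76214)=-0.35567.
Sum = -1.49718, so H' = 1.497.

1.497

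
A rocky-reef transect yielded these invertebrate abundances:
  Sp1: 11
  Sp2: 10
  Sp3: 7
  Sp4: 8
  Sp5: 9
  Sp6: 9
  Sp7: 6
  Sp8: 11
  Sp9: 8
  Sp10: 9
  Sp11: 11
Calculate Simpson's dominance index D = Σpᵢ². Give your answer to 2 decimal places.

Total N = 11+10+7+8+9+9+6+11+8+9+11 = 99, so the proportions are 0.1111, 0.101, 0.0707, 0.0808, 0.0909, 0.0909, 0.0606, 0.1111, 0.0808, 0.0909, 0.1111 (working shown to 4 dp, full precision carried).
D = 0.1111² + 0.101² + 0.0707² + 0.0808² + 0.0909² + 0.0909² + 0.0606² + 0.1111² + 0.0808² + 0.0909² + 0.1111² = 0.0123 + 0.0102 + 0.0050 + 0.0065 + 0.0083 + 0.0083 + 0.0037 + 0.0123 + 0.0065 + 0.0083 + 0.0123 = 0.0938.
To 2 decimal places, D = 0.09.

0.09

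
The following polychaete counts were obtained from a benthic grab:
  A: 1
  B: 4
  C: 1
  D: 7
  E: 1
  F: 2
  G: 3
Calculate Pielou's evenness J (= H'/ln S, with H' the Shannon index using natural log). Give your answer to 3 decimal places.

Total N = 1+4+1+7+1+2+3 = 19, so the proportions are 0.05263, 0.21053, 0.05263, 0.36842, 0.05263, 0.10526, 0.15789 (working shown to 5 dp, full precision carried).
H' = −Σ pᵢ ln pᵢ = −((-0.15497) + (-0.32803) + (-0.15497) + (-0.36788) + (-0.15497) + (-0.23698) + (-0.29145)) = 1.68925.
With S = 7 species, ln S = 1.94591, so J = 1.68925/1.94591 = 0.86810, i.e. 0.868 to 3 decimal places.

0.868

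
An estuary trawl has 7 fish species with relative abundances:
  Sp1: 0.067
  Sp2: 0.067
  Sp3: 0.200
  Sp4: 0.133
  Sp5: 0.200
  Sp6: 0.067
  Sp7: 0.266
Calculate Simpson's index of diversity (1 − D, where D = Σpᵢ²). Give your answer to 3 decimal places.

0.818

D = 0.067² + 0.067² + 0.2² + 0.133² + 0.2² + 0.067² + 0.266² = 0.00449 + 0.00449 + 0.04000 + 0.01769 + 0.04000 + 0.00449 + 0.07076 = 0.18191 (working shown to 5 dp, full precision carried).
So 1 − D = 0.81809, i.e. 0.818 to 3 decimal places.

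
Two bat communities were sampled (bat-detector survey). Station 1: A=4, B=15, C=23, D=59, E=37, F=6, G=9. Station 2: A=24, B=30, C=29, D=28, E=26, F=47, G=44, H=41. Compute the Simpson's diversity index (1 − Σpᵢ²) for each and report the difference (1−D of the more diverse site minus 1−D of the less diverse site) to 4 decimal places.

Station 1: N=153, proportions 0.026144, 0.098039, 0.150327, 0.385621, 0.24183, 0.039216, 0.058824, giving 1−D = 0.754923 (working shown to 6 dp, full precision carried).
Station 2: N=269, proportions 0.089219, 0.111524, 0.107807, 0.104089, 0.096654, 0.174721, 0.163569, 0.152416, giving 1−D = 0.867290.
Difference = |0.754923 − 0.867290| = 0.112367, i.e. 0.1124 to 4 decimal places.

0.1124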